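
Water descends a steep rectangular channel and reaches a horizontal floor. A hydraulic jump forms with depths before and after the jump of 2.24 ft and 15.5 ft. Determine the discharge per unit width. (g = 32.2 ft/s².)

q = 99.6 ft²/s

For a rectangular channel the momentum equation gives q² = ½·g·y₁·y₂·(y₁ + y₂) = ½×32.2×2.24×15.5×17.7 = 9917.
q = √9917 = 99.6 ft²/s.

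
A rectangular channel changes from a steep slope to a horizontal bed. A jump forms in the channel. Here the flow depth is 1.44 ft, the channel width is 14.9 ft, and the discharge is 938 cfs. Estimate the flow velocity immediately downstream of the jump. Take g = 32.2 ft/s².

V₂ = 5.09 ft/s

q = Q/b = 938/14.9 = 63.0 ft²/s; V₁ = q/y₁ = 43.7 ft/s. Fr₁ = V₁/√(g·y₁) = 6.42.
Conjugate-depth relation: y₂/y₁ = ½[√(1 + 8Fr₁²) − 1] = ½[√330.7 − 1] = 8.59.
y₂ = 8.59 × 1.44 = 12.4 ft.
V₂ = q/y₂ = 63.0/12.4 = 5.09 ft/s.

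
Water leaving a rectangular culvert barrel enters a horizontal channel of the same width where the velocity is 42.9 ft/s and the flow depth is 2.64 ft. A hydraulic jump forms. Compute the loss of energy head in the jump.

ΔE = 14.3 ft

Fr₁ = V₁/√(g·y₁) = 42.9/√(32.2×2.64) = 4.65.
Bélanger equation: y₂/y₁ = ½[√(1 + 8Fr₁²) − 1] = ½[√174.2 − 1] = 6.10.
y₂ = 6.10 × 2.64 = 16.1 ft.
Head loss: ΔE = (y₂ − y₁)³/(4y₁y₂) = (16.1 − 2.64)³/(4×2.64×16.1) = 2440/170 = 14.3 ft.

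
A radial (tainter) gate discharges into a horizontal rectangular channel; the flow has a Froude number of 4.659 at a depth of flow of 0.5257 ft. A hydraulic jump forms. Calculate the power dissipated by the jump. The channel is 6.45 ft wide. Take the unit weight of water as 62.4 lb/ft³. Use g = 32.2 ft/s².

P = 21.14 hp

Fr₁ = 4.659 (given).
Bélanger equation: y₂/y₁ = ½[√(1 + 8Fr₁²) − 1] = ½[√174.65 − 1] = 6.108.
y₂ = 6.108 × 0.5257 = 3.211 ft.
V₁ = Fr₁·√(g·y₁) = 4.659×√(32.2×0.5257) = 19.17 ft/s; q = V₁·y₁ = 10.08 ft²/s. V₂ = q/y₂ = 10.08/3.211 = 3.138 ft/s. E₁ = y₁ + V₁²/2g = 6.231 ft; E₂ = y₂ + V₂²/2g = 3.364 ft. ΔE = E₁ − E₂ = 2.867 ft.
Q = q·b = 10.08 × 6.45 = 65.00 cfs. P = γ·Q·ΔE/550 = 62.4 × 65.00 × 2.867 / 550 = 21.14 hp.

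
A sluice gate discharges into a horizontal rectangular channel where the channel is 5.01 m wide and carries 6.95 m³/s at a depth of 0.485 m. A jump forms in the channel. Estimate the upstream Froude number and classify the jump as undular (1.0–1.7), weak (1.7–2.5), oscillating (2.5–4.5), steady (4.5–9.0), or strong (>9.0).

q = Q/b = 6.95/5.01 = 1.39 m²/s; V₁ = q/y₁ = 2.86 m/s. Fr₁ = V₁/√(g·y₁) = 1.31.
Fr₁ = 1.31 lies in the undular range.

Fr₁ = 1.31; undular jump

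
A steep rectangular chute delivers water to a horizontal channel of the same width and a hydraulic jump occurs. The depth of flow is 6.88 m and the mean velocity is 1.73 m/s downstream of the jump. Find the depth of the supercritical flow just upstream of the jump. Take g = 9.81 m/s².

y₁ = 0.564 m

Fr₂ = V₂/√(g·y₂) = 1.73/√(9.81×6.88) = 0.211.
From the momentum equation (using Fr₂), y₁/y₂ = ½[√(1 + 8Fr₂²) − 1] = ½[√1.355 − 1] = 0.0820.
y₁ = 0.0820 × 6.88 = 0.564 m.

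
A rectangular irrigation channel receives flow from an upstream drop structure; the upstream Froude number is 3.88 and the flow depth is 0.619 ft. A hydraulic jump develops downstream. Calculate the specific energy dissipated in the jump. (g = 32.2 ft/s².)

Fr₁ = 3.88 (given).
By Bélanger, y₂/y₁ = ½[√(1 + 8Fr₁²) − 1] = ½[√121.4 − 1] = 5.01.
y₂ = 5.01 × 0.619 = 3.10 ft.
Head loss: ΔE = (y₂ − y₁)³/(4y₁y₂) = (3.10 − 0.619)³/(4×0.619×3.10) = 15.3/7.68 = 1.99 ft.

ΔE = 1.99 ft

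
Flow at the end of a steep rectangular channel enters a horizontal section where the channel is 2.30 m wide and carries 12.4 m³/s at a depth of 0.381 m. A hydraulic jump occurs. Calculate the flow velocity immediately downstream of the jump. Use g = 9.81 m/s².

q = Q/b = 12.4/2.30 = 5.39 m²/s; V₁ = q/y₁ = 14.2 m/s. Fr₁ = V₁/√(g·y₁) = 7.32.
By Bélanger, y₂/y₁ = ½[√(1 + 8Fr₁²) − 1] = ½[√429.6 − 1] = 9.86.
y₂ = 9.86 × 0.381 = 3.76 m.
V₂ = q/y₂ = 5.39/3.76 = 1.43 m/s.

V₂ = 1.43 m/s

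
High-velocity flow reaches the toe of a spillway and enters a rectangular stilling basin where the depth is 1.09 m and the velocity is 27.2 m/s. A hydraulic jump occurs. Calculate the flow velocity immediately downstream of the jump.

Fr₁ = V₁/√(g·y₁) = 27.2/√(9.81×1.09) = 8.32.
By Bélanger, y₂/y₁ = ½[√(1 + 8Fr₁²) − 1] = ½[√554.5 − 1] = 11.3.
y₂ = 11.3 × 1.09 = 12.3 m.
q = V₁·y₁ = 27.2 × 1.09 = 29.6 m²/s.
V₂ = q/y₂ = 29.6/12.3 = 2.41 m/s.

V₂ = 2.41 m/s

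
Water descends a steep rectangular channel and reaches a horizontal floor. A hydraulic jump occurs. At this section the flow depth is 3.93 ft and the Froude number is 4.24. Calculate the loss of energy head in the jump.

Fr₁ = 4.24 (given).
Sequent-depth ratio: y₂/y₁ = ½[√(1 + 8Fr₁²) − 1] = ½[√144.8 − 1] = 5.52.
y₂ = 5.52 × 3.93 = 21.7 ft.
V₁ = Fr₁·√(g·y₁) = 4.24×√(32.2×3.93) = 47.7 ft/s; q = V₁·y₁ = 187 ft²/s. V₂ = q/y₂ = 187/21.7 = 8.65 ft/s. E₁ = y₁ + V₁²/2g = 39.3 ft; E₂ = y₂ + V₂²/2g = 22.8 ft. ΔE = E₁ − E₂ = 16.4 ft.

ΔE = 16.4 ft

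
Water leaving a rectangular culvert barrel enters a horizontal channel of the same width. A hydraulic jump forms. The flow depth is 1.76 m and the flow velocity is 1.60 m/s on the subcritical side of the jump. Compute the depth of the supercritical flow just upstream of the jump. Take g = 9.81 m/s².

Fr₂ = V₂/√(g·y₂) = 1.60/√(9.81×1.76) = 0.385.
The Bélanger relation is symmetric: y₁/y₂ = ½[√(1 + 8Fr₂²) − 1] = ½[√2.186 − 1] = 0.239.
y₁ = 0.239 × 1.76 = 0.421 m.

y₁ = 0.421 m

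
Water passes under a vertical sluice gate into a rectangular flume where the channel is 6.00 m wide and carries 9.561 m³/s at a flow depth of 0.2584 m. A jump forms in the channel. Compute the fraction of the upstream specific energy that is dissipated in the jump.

ΔE/E₁ = 0.377 (37.7%)

q = Q/b = 9.561/6.00 = 1.593 m²/s; V₁ = q/y₁ = 6.167 m/s. Fr₁ = V₁/√(g·y₁) = 3.873.
Bélanger equation: y₂/y₁ = ½[√(1 + 8Fr₁²) − 1] = ½[√121.02 − 1] = 5.000.
y₂ = 5.000 × 0.2584 = 1.292 m.
E₁ = y₁ + V₁²/2g = 2.197 m. ΔE = (y₂ − y₁)³/(4y₁y₂) = 0.8271 m. ΔE/E₁ = 0.8271/2.197 = 0.377.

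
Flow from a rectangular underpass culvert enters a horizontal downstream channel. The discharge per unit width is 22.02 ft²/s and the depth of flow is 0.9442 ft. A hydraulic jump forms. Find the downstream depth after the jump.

V₁ = q/y₁ = 22.02/0.9442 = 23.32 ft/s. Fr₁ = V₁/√(g·y₁) = 23.32/√(32.2×0.9442) = 4.230.
Bélanger equation: y₂/y₁ = ½[√(1 + 8Fr₁²) − 1] = ½[√144.11 − 1] = 5.502.
y₂ = 5.502 × 0.9442 = 5.195 ft.

y₂ = 5.195 ft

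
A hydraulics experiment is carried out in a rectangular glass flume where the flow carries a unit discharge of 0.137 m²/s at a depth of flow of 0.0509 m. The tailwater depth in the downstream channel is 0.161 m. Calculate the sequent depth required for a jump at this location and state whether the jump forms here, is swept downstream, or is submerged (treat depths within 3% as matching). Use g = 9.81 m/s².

V₁ = q/y₁ = 0.137/0.0509 = 2.69 m/s. Fr₁ = V₁/√(g·y₁) = 2.69/√(9.81×0.0509) = 3.81.
From the momentum equation for a rectangular channel, y₂/y₁ = ½[√(1 + 8Fr₁²) − 1] = ½[√117.1 − 1] = 4.91.
y₂ = 4.91 × 0.0509 = 0.250 m.
Tailwater y_tw = 0.161 m: y_tw < y₂, so the jump is swept downstream.

y₂ = 0.250 m; the jump is swept downstream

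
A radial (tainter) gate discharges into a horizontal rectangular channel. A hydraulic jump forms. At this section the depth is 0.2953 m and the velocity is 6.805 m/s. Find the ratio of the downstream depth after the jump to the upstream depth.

Fr₁ = V₁/√(g·y₁) = 6.805/√(9.81×0.2953) = 3.998.
By Bélanger, y₂/y₁ = ½[√(1 + 8Fr₁²) − 1] = ½[√128.88 − 1] = 5.176.

y₂/y₁ = 5.176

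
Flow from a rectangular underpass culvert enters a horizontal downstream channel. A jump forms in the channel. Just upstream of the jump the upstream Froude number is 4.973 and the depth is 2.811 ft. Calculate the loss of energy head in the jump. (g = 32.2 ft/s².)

Fr₁ = 4.973 (given).
Bélanger equation: y₂/y₁ = ½[√(1 + 8Fr₁²) − 1] = ½[√198.85 − 1] = 6.551.
y₂ = 6.551 × 2.811 = 18.41 ft.
Head loss: ΔE = (y₂ − y₁)³/(4y₁y₂) = (18.41 − 2.811)³/(4×2.811×18.41) = 3798/207.0 = 18.35 ft.

ΔE = 18.35 ft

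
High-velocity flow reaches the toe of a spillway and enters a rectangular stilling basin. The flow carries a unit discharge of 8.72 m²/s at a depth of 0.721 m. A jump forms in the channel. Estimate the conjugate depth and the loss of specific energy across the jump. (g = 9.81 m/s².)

V₁ = q/y₁ = 8.72/0.721 = 12.1 m/s. Fr₁ = V₁/√(g·y₁) = 12.1/√(9.81×0.721) = 4.55.
Bélanger equation: y₂/y₁ = ½[√(1 + 8Fr₁²) − 1] = ½[√166.4 − 1] = 5.95.
y₂ = 5.95 × 0.721 = 4.29 m.
Head loss: ΔE = (y₂ − y₁)³/(4y₁y₂) = (4.29 − 0.721)³/(4×0.721×4.29) = 45.5/12.4 = 3.68 m.

y₂ = 4.29 m; ΔE = 3.68 m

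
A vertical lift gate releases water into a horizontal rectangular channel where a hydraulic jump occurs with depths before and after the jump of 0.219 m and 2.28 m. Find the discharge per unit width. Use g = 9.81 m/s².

For a rectangular channel the momentum equation gives q² = ½·g·y₁·y₂·(y₁ + y₂) = ½×9.81×0.219×2.28×2.50 = 6.12.
q = √6.12 = 2.47 m²/s.

q = 2.47 m²/s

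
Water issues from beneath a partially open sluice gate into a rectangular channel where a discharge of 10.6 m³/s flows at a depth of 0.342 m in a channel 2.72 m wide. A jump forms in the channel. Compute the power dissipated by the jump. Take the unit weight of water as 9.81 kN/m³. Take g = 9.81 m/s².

q = Q/b = 10.6/2.72 = 3.90 m²/s; V₁ = q/y₁ = 11.4 m/s. Fr₁ = V₁/√(g·y₁) = 6.22.
Conjugate-depth relation: y₂/y₁ = ½[√(1 + 8Fr₁²) − 1] = ½[√310.6 − 1] = 8.31.
y₂ = 8.31 × 0.342 = 2.84 m.
Head loss: ΔE = (y₂ − y₁)³/(4y₁y₂) = (2.84 − 0.342)³/(4×0.342×2.84) = 15.6/3.89 = 4.02 m.
P = γ·Q·ΔE = 9.81 × 10.6 × 4.02 = 418 kW.

P = 418 kW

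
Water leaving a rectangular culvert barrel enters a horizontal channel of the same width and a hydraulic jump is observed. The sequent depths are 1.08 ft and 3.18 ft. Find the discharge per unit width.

q = 15.3 ft²/s

For a rectangular channel the momentum equation gives q² = ½·g·y₁·y₂·(y₁ + y₂) = ½×32.2×1.08×3.18×4.26 = 236.
q = √236 = 15.3 ft²/s.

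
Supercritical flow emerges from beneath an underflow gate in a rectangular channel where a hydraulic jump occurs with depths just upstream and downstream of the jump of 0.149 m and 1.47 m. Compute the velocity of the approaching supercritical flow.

For a rectangular channel the momentum equation gives q² = ½·g·y₁·y₂·(y₁ + y₂) = ½×9.81×0.149×1.47×1.62 = 1.74.
q = √1.74 = 1.32 m²/s.
V₁ = q/y₁ = 1.32/0.149 = 8.85 m/s.

V₁ = 8.85 m/s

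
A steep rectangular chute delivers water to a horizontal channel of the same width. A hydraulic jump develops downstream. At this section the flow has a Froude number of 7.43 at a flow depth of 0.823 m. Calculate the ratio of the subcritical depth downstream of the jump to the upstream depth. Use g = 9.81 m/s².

y₂/y₁ = 10.0

Fr₁ = 7.43 (given).
Conjugate-depth relation: y₂/y₁ = ½[√(1 + 8Fr₁²) − 1] = ½[√442.6 − 1] = 10.0.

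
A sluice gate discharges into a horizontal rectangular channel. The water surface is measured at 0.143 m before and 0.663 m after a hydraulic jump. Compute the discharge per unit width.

For a rectangular channel the momentum equation gives q² = ½·g·y₁·y₂·(y₁ + y₂) = ½×9.81×0.143×0.663×0.806 = 0.375.
q = √0.375 = 0.612 m²/s.

q = 0.612 m²/s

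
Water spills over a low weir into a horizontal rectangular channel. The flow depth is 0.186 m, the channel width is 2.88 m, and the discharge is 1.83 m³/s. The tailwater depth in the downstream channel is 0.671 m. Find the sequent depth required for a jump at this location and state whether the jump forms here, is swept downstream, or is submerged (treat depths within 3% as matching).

y₂ = 0.579 m; the jump is submerged

q = Q/b = 1.83/2.88 = 0.635 m²/s; V₁ = q/y₁ = 3.42 m/s. Fr₁ = V₁/√(g·y₁) = 2.53.
Conjugate-depth relation: y₂/y₁ = ½[√(1 + 8Fr₁²) − 1] = ½[√52.17 − 1] = 3.11.
y₂ = 3.11 × 0.186 = 0.579 m.
Tailwater y_tw = 0.671 m: y_tw > y₂, so the jump is submerged.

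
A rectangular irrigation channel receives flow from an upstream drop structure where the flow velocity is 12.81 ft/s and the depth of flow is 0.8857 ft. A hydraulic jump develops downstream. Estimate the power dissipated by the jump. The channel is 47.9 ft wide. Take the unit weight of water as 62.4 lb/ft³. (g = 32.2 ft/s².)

Fr₁ = V₁/√(g·y₁) = 12.81/√(32.2×0.8857) = 2.399.
By Bélanger, y₂/y₁ = ½[√(1 + 8Fr₁²) − 1] = ½[√47.031 − 1] = 2.929.
y₂ = 2.929 × 0.8857 = 2.594 ft.
q = V₁·y₁ = 12.81 × 0.8857 = 11.35 ft²/s. V₂ = q/y₂ = 11.35/2.594 = 4.374 ft/s. E₁ = y₁ + V₁²/2g = 3.434 ft; E₂ = y₂ + V₂²/2g = 2.891 ft. ΔE = E₁ − E₂ = 0.5426 ft.
Q = q·b = 11.35 × 47.9 = 543.5 cfs. P = γ·Q·ΔE/550 = 62.4 × 543.5 × 0.5426 / 550 = 33.46 hp.

P = 33.46 hp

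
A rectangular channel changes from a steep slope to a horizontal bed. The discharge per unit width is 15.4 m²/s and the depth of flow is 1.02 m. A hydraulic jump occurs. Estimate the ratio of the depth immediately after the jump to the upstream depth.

V₁ = q/y₁ = 15.4/1.02 = 15.1 m/s. Fr₁ = V₁/√(g·y₁) = 15.1/√(9.81×1.02) = 4.77.
By Bélanger, y₂/y₁ = ½[√(1 + 8Fr₁²) − 1] = ½[√183.2 − 1] = 6.27.

y₂/y₁ = 6.27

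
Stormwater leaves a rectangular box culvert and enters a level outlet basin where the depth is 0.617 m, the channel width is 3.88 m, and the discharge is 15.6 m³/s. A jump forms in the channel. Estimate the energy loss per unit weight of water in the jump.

ΔE = 0.557 m

q = Q/b = 15.6/3.88 = 4.02 m²/s; V₁ = q/y₁ = 6.52 m/s. Fr₁ = V₁/√(g·y₁) = 2.65.
From the momentum equation for a rectangular channel, y₂/y₁ = ½[√(1 + 8Fr₁²) − 1] = ½[√57.12 − 1] = 3.28.
y₂ = 3.28 × 0.617 = 2.02 m.
Head loss: ΔE = (y₂ − y₁)³/(4y₁y₂) = (2.02 − 0.617)³/(4×0.617×2.02) = 2.78/4.99 = 0.557 m.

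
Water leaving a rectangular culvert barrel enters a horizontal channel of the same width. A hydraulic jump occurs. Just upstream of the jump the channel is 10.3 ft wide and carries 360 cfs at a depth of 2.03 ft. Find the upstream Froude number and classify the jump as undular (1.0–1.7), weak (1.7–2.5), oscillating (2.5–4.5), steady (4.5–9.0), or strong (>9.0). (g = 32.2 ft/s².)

q = Q/b = 360/10.3 = 35.0 ft²/s; V₁ = q/y₁ = 17.2 ft/s. Fr₁ = V₁/√(g·y₁) = 2.13.
Fr₁ = 2.13 lies in the weak range.

Fr₁ = 2.13; weak jump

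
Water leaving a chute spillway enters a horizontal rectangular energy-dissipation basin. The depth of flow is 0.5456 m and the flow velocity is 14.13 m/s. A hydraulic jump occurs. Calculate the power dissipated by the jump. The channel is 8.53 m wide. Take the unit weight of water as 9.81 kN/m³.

Fr₁ = V₁/√(g·y₁) = 14.13/√(9.81×0.5456) = 6.108.
Sequent-depth ratio: y₂/y₁ = ½[√(1 + 8Fr₁²) − 1] = ½[√299.42 − 1] = 8.152.
y₂ = 8.152 × 0.5456 = 4.448 m.
q = V₁·y₁ = 14.13 × 0.5456 = 7.709 m²/s. V₂ = q/y₂ = 7.709/4.448 = 1.733 m/s. E₁ = y₁ + V₁²/2g = 10.72 m; E₂ = y₂ + V₂²/2g = 4.601 m. ΔE = E₁ − E₂ = 6.121 m.
Q = q·b = 7.709 × 8.53 = 65.76 m³/s. P = γ·Q·ΔE = 9.81 × 65.76 × 6.121 = 3949 kW.

P = 3949 kW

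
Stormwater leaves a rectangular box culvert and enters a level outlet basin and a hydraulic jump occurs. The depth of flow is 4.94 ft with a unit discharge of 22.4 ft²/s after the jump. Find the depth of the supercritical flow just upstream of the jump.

V₂ = q/y₂ = 22.4/4.94 = 4.53 ft/s; Fr₂ = V₂/√(g·y₂) = 0.360.
The Bélanger relation is symmetric: y₁/y₂ = ½[√(1 + 8Fr₂²) − 1] = ½[√2.034 − 1] = 0.213.
y₁ = 0.213 × 4.94 = 1.05 ft.

y₁ = 1.05 ft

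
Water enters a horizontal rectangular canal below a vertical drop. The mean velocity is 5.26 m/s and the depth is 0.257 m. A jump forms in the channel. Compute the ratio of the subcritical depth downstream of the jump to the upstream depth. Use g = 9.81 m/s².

y₂/y₁ = 4.21

Fr₁ = V₁/√(g·y₁) = 5.26/√(9.81×0.257) = 3.31.
Sequent-depth ratio: y₂/y₁ = ½[√(1 + 8Fr₁²) − 1] = ½[√88.79 − 1] = 4.21.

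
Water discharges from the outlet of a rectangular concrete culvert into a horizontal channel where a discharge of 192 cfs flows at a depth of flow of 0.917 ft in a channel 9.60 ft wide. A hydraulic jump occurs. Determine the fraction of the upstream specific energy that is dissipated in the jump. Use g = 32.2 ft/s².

ΔE/E₁ = 0.393 (39.3%)

q = Q/b = 192/9.60 = 20.0 ft²/s; V₁ = q/y₁ = 21.8 ft/s. Fr₁ = V₁/√(g·y₁) = 4.01.
By Bélanger, y₂/y₁ = ½[√(1 + 8Fr₁²) − 1] = ½[√129.9 − 1] = 5.20.
y₂ = 5.20 × 0.917 = 4.77 ft.
E₁ = y₁ + V₁²/2g = 8.30 ft. ΔE = (y₂ − y₁)³/(4y₁y₂) = 3.26 ft. ΔE/E₁ = 3.26/8.30 = 0.393.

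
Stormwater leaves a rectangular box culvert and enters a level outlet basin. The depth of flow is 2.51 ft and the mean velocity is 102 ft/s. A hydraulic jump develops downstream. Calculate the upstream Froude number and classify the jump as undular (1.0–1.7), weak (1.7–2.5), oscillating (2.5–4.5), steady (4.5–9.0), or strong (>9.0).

Fr₁ = V₁/√(g·y₁) = 102/√(32.2×2.51) = 11.3.
Fr₁ = 11.3 lies in the strong range.

Fr₁ = 11.3; strong jump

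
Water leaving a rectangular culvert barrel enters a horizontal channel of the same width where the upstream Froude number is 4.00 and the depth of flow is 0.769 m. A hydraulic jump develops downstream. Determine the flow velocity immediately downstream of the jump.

V₂ = 2.12 m/s

Fr₁ = 4.00 (given).
By Bélanger, y₂/y₁ = ½[√(1 + 8Fr₁²) − 1] = ½[√129.0 − 1] = 5.18.
y₂ = 5.18 × 0.769 = 3.98 m.
V₁ = Fr₁·√(g·y₁) = 4.00×√(9.81×0.769) = 11.0 m/s; q = V₁·y₁ = 8.45 m²/s.
V₂ = q/y₂ = 8.45/3.98 = 2.12 m/s.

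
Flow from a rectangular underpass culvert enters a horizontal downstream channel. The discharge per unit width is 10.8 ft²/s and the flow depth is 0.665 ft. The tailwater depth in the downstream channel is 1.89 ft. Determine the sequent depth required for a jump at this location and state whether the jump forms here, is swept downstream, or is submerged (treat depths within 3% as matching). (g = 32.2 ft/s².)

V₁ = q/y₁ = 10.8/0.665 = 16.2 ft/s. Fr₁ = V₁/√(g·y₁) = 16.2/√(32.2×0.665) = 3.51.
Conjugate-depth relation: y₂/y₁ = ½[√(1 + 8Fr₁²) − 1] = ½[√99.54 − 1] = 4.49.
y₂ = 4.49 × 0.665 = 2.98 ft.
Tailwater y_tw = 1.89 ft: y_tw < y₂, so the jump is swept downstream.

y₂ = 2.98 ft; the jump is swept downstream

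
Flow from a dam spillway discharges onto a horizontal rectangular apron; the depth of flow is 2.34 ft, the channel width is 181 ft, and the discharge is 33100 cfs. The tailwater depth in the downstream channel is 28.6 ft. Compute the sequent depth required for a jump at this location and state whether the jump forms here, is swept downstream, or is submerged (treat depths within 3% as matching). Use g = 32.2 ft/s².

y₂ = 28.6 ft; the jump forms here

q = Q/b = 33100/181 = 183 ft²/s; V₁ = q/y₁ = 78.2 ft/s. Fr₁ = V₁/√(g·y₁) = 9.00.
Conjugate-depth relation: y₂/y₁ = ½[√(1 + 8Fr₁²) − 1] = ½[√649.5 − 1] = 12.2.
y₂ = 12.2 × 2.34 = 28.6 ft.
Tailwater y_tw = 28.6 ft: y_tw ≈ y₂, so the jump forms here.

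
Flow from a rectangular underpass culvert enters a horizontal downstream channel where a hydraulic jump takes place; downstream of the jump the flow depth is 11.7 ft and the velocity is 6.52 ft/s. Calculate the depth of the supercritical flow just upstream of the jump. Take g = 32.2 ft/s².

Fr₂ = V₂/√(g·y₂) = 6.52/√(32.2×11.7) = 0.336.
Applying the sequent-depth relation in reverse, y₁/y₂ = ½[√(1 + 8Fr₂²) − 1] = ½[√1.903 − 1] = 0.190.
y₁ = 0.190 × 11.7 = 2.22 ft.

y₁ = 2.22 ft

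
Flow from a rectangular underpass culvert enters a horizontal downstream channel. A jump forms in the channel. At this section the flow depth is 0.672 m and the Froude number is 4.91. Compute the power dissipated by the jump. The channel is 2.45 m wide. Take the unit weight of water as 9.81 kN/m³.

Fr₁ = 4.91 (given).
From the momentum equation for a rectangular channel, y₂/y₁ = ½[√(1 + 8Fr₁²) − 1] = ½[√193.9 − 1] = 6.46.
y₂ = 6.46 × 0.672 = 4.34 m.
V₁ = Fr₁·√(g·y₁) = 4.91×√(9.81×0.672) = 12.6 m/s; q = V₁·y₁ = 8.47 m²/s. V₂ = q/y₂ = 8.47/4.34 = 1.95 m/s. E₁ = y₁ + V₁²/2g = 8.77 m; E₂ = y₂ + V₂²/2g = 4.54 m. ΔE = E₁ − E₂ = 4.24 m.
Q = q·b = 8.47 × 2.45 = 20.8 m³/s. P = γ·Q·ΔE = 9.81 × 20.8 × 4.24 = 863 kW.

P = 863 kW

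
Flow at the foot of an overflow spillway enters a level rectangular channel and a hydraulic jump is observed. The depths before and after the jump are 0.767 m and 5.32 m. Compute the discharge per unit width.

q = 11.0 m²/s

For a rectangular channel the momentum equation gives q² = ½·g·y₁·y₂·(y₁ + y₂) = ½×9.81×0.767×5.32×6.09 = 122.
q = √122 = 11.0 m²/s.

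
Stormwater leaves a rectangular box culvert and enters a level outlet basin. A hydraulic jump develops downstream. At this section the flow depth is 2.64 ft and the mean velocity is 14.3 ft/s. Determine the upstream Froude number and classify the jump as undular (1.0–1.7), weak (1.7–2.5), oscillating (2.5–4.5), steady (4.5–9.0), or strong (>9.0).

Fr₁ = 1.55; undular jump

Fr₁ = V₁/√(g·y₁) = 14.3/√(32.2×2.64) = 1.55.
Fr₁ = 1.55 lies in the undular range.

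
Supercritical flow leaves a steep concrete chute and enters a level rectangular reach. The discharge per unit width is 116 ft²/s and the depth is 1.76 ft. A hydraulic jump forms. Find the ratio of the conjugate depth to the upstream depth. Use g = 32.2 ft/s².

V₁ = q/y₁ = 116/1.76 = 65.9 ft/s. Fr₁ = V₁/√(g·y₁) = 65.9/√(32.2×1.76) = 8.76.
By Bélanger, y₂/y₁ = ½[√(1 + 8Fr₁²) − 1] = ½[√614.2 − 1] = 11.9.

y₂/y₁ = 11.9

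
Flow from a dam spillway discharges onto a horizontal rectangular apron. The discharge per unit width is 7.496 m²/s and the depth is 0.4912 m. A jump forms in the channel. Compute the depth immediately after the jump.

V₁ = q/y₁ = 7.496/0.4912 = 15.26 m/s. Fr₁ = V₁/√(g·y₁) = 15.26/√(9.81×0.4912) = 6.952.
Conjugate-depth relation: y₂/y₁ = ½[√(1 + 8Fr₁²) − 1] = ½[√387.64 − 1] = 9.344.
y₂ = 9.344 × 0.4912 = 4.590 m.

y₂ = 4.590 m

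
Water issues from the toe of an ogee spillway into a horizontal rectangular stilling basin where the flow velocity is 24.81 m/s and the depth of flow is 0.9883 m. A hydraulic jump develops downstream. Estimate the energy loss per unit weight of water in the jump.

ΔE = 21.44 m

Fr₁ = V₁/√(g·y₁) = 24.81/√(9.81×0.9883) = 7.968.
Conjugate-depth relation: y₂/y₁ = ½[√(1 + 8Fr₁²) − 1] = ½[√508.91 − 1] = 10.78.
y₂ = 10.78 × 0.9883 = 10.65 m.
Head loss: ΔE = (y₂ − y₁)³/(4y₁y₂) = (10.65 − 0.9883)³/(4×0.9883×10.65) = 902.9/42.11 = 21.44 m.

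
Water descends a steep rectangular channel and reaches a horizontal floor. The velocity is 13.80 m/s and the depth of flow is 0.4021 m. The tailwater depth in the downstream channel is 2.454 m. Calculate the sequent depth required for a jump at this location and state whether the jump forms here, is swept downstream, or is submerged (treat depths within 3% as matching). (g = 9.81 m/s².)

Fr₁ = V₁/√(g·y₁) = 13.80/√(9.81×0.4021) = 6.948.
From the momentum equation for a rectangular channel, y₂/y₁ = ½[√(1 + 8Fr₁²) − 1] = ½[√387.23 − 1] = 9.339.
y₂ = 9.339 × 0.4021 = 3.755 m.
Tailwater y_tw = 2.454 m: y_tw < y₂, so the jump is swept downstream.

y₂ = 3.755 m; the jump is swept downstream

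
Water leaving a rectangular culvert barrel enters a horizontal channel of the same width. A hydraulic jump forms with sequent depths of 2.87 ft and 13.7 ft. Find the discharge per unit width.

q = 102 ft²/s

For a rectangular channel the momentum equation gives q² = ½·g·y₁·y₂·(y₁ + y₂) = ½×32.2×2.87×13.7×16.6 = 10489.
q = √10489 = 102 ft²/s.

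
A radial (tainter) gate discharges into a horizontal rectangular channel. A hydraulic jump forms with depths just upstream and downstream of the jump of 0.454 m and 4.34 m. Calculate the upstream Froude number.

Fr₁ = 7.10

For a rectangular channel the momentum equation gives q² = ½·g·y₁·y₂·(y₁ + y₂) = ½×9.81×0.454×4.34×4.79 = 46.3.
q = √46.3 = 6.81 m²/s.
V₁ = q/y₁ = 15.0 m/s; Fr₁ = V₁/√(g·y₁) = 7.10.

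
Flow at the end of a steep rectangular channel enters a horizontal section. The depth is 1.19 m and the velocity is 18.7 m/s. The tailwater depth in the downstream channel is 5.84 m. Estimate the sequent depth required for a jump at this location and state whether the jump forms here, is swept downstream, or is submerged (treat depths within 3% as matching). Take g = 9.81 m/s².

Fr₁ = V₁/√(g·y₁) = 18.7/√(9.81×1.19) = 5.47.
By Bélanger, y₂/y₁ = ½[√(1 + 8Fr₁²) − 1] = ½[√240.6 − 1] = 7.26.
y₂ = 7.26 × 1.19 = 8.63 m.
Tailwater y_tw = 5.84 m: y_tw < y₂, so the jump is swept downstream.

y₂ = 8.63 m; the jump is swept downstream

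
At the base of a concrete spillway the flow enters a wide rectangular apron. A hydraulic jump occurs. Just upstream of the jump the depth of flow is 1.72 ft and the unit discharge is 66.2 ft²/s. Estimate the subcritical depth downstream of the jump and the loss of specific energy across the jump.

y₂ = 11.7 ft; ΔE = 12.5 ft

V₁ = q/y₁ = 66.2/1.72 = 38.5 ft/s. Fr₁ = V₁/√(g·y₁) = 38.5/√(32.2×1.72) = 5.17.
From the momentum equation for a rectangular channel, y₂/y₁ = ½[√(1 + 8Fr₁²) − 1] = ½[√215.0 − 1] = 6.83.
y₂ = 6.83 × 1.72 = 11.7 ft.
V₂ = q/y₂ = 66.2/11.7 = 5.63 ft/s. E₁ = y₁ + V₁²/2g = 24.7 ft; E₂ = y₂ + V₂²/2g = 12.2 ft. ΔE = E₁ − E₂ = 12.5 ft.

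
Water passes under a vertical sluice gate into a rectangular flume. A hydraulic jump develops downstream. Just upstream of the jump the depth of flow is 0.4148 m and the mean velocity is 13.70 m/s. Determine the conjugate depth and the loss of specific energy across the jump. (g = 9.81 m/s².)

y₂ = 3.782 m; ΔE = 6.084 m

Fr₁ = V₁/√(g·y₁) = 13.70/√(9.81×0.4148) = 6.792.
Conjugate-depth relation: y₂/y₁ = ½[√(1 + 8Fr₁²) − 1] = ½[√370.00 − 1] = 9.118.
y₂ = 9.118 × 0.4148 = 3.782 m.
Head loss: ΔE = (y₂ − y₁)³/(4y₁y₂) = (3.782 − 0.4148)³/(4×0.4148×3.782) = 38.18/6.275 = 6.084 m.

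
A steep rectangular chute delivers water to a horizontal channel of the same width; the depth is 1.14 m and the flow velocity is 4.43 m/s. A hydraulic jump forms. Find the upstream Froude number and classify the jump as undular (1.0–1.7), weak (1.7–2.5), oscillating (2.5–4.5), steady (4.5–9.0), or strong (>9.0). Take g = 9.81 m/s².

Fr₁ = V₁/√(g·y₁) = 4.43/√(9.81×1.14) = 1.32.
Fr₁ = 1.32 lies in the undular range.

Fr₁ = 1.32; undular jump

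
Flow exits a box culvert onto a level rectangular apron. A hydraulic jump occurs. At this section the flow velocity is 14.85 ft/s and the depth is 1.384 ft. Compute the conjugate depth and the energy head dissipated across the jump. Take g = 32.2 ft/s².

Fr₁ = V₁/√(g·y₁) = 14.85/√(32.2×1.384) = 2.224.
From the momentum equation for a rectangular channel, y₂/y₁ = ½[√(1 + 8Fr₁²) − 1] = ½[√40.587 − 1] = 2.685.
y₂ = 2.685 × 1.384 = 3.717 ft.
Head loss: ΔE = (y₂ − y₁)³/(4y₁y₂) = (3.717 − 1.384)³/(4×1.384×3.717) = 12.69/20.57 = 0.6168 ft.

y₂ = 3.717 ft; ΔE = 0.6168 ft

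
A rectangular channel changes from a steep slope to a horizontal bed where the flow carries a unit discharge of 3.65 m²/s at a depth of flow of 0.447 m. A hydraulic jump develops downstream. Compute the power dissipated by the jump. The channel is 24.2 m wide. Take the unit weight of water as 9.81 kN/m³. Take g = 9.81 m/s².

P = 1265 kW

V₁ = q/y₁ = 3.65/0.447 = 8.17 m/s. Fr₁ = V₁/√(g·y₁) = 8.17/√(9.81×0.447) = 3.90.
Bélanger equation: y₂/y₁ = ½[√(1 + 8Fr₁²) − 1] = ½[√122.6 − 1] = 5.04.
y₂ = 5.04 × 0.447 = 2.25 m.
V₂ = q/y₂ = 3.65/2.25 = 1.62 m/s. E₁ = y₁ + V₁²/2g = 3.85 m; E₂ = y₂ + V₂²/2g = 2.39 m. ΔE = E₁ − E₂ = 1.46 m.
Q = q·b = 3.65 × 24.2 = 88.3 m³/s. P = γ·Q·ΔE = 9.81 × 88.3 × 1.46 = 1265 kW.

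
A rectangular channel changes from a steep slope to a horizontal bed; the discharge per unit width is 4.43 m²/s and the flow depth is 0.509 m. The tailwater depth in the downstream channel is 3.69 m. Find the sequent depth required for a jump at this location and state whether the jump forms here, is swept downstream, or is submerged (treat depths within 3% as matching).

y₂ = 2.56 m; the jump is submerged

V₁ = q/y₁ = 4.43/0.509 = 8.70 m/s. Fr₁ = V₁/√(g·y₁) = 8.70/√(9.81×0.509) = 3.89.
Conjugate-depth relation: y₂/y₁ = ½[√(1 + 8Fr₁²) − 1] = ½[√122.4 − 1] = 5.03.
y₂ = 5.03 × 0.509 = 2.56 m.
Tailwater y_tw = 3.69 m: y_tw > y₂, so the jump is submerged.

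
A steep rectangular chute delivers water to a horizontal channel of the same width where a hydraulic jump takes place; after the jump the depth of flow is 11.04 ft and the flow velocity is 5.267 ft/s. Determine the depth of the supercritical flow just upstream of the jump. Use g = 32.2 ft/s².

Fr₂ = V₂/√(g·y₂) = 5.267/√(32.2×11.04) = 0.2794.
From the momentum equation (using Fr₂), y₁/y₂ = ½[√(1 + 8Fr₂²) − 1] = ½[√1.6243 − 1] = 0.1372.
y₁ = 0.1372 × 11.04 = 1.515 ft.

y₁ = 1.515 ft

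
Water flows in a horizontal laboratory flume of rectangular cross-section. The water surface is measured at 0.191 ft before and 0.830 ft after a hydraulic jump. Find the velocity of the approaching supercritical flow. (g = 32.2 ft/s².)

V₁ = 8.45 ft/s

For a rectangular channel the momentum equation gives q² = ½·g·y₁·y₂·(y₁ + y₂) = ½×32.2×0.191×0.830×1.02 = 2.61.
q = √2.61 = 1.61 ft²/s.
V₁ = q/y₁ = 1.61/0.191 = 8.45 ft/s.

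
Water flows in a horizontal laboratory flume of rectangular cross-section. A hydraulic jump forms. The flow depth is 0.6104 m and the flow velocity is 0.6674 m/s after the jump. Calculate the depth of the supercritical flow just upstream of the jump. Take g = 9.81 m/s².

y₁ = 0.08026 m

Fr₂ = V₂/√(g·y₂) = 0.6674/√(9.81×0.6104) = 0.2727.
Applying the sequent-depth relation in reverse, y₁/y₂ = ½[√(1 + 8Fr₂²) − 1] = ½[√1.5951 − 1] = 0.1315.
y₁ = 0.1315 × 0.6104 = 0.08026 m.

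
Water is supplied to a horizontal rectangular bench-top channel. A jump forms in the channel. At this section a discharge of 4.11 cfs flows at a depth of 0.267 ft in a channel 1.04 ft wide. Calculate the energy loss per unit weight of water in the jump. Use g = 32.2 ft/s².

ΔE = 1.81 ft

q = Q/b = 4.11/1.04 = 3.95 ft²/s; V₁ = q/y₁ = 14.8 ft/s. Fr₁ = V₁/√(g·y₁) = 5.05.
By Bélanger, y₂/y₁ = ½[√(1 + 8Fr₁²) − 1] = ½[√204.9 − 1] = 6.66.
y₂ = 6.66 × 0.267 = 1.78 ft.
Head loss: ΔE = (y₂ − y₁)³/(4y₁y₂) = (1.78 − 0.267)³/(4×0.267×1.78) = 3.44/1.90 = 1.81 ft.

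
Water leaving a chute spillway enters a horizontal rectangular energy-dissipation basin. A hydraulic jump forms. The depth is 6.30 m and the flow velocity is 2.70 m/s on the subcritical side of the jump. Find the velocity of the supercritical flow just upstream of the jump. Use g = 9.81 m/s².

Fr₂ = V₂/√(g·y₂) = 2.70/√(9.81×6.30) = 0.343.
From the momentum equation (using Fr₂), y₁/y₂ = ½[√(1 + 8Fr₂²) − 1] = ½[√1.944 − 1] = 0.197.
y₁ = 0.197 × 6.30 = 1.24 m.
V₁ = q/y₁ = 17.0/1.24 = 13.7 m/s.

V₁ = 13.7 m/s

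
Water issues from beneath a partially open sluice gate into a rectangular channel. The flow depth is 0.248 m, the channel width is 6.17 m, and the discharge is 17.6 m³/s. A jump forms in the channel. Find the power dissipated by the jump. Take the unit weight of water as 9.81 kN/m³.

q = Q/b = 17.6/6.17 = 2.85 m²/s; V₁ = q/y₁ = 11.5 m/s. Fr₁ = V₁/√(g·y₁) = 7.37.
Conjugate-depth relation: y₂/y₁ = ½[√(1 + 8Fr₁²) − 1] = ½[√436.0 − 1] = 9.94.
y₂ = 9.94 × 0.248 = 2.47 m.
Head loss: ΔE = (y₂ − y₁)³/(4y₁y₂) = (2.47 − 0.248)³/(4×0.248×2.47) = 10.9/2.45 = 4.46 m.
P = γ·Q·ΔE = 9.81 × 17.6 × 4.46 = 770 kW.

P = 770 kW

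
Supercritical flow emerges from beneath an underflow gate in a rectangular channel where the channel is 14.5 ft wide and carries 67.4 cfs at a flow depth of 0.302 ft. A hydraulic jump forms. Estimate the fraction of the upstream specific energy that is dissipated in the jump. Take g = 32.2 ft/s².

ΔE/E₁ = 0.485 (48.5%)

q = Q/b = 67.4/14.5 = 4.65 ft²/s; V₁ = q/y₁ = 15.4 ft/s. Fr₁ = V₁/√(g·y₁) = 4.94.
Sequent-depth ratio: y₂/y₁ = ½[√(1 + 8Fr₁²) − 1] = ½[√195.9 − 1] = 6.50.
y₂ = 6.50 × 0.302 = 1.96 ft.
E₁ = y₁ + V₁²/2g = 3.98 ft. ΔE = (y₂ − y₁)³/(4y₁y₂) = 1.93 ft. ΔE/E₁ = 1.93/3.98 = 0.485.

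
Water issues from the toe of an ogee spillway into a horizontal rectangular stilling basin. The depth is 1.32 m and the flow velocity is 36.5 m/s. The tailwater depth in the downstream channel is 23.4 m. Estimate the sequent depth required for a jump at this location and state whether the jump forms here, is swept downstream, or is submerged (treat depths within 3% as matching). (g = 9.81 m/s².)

y₂ = 18.3 m; the jump is submerged

Fr₁ = V₁/√(g·y₁) = 36.5/√(9.81×1.32) = 10.1.
By Bélanger, y₂/y₁ = ½[√(1 + 8Fr₁²) − 1] = ½[√824.1 − 1] = 13.9.
y₂ = 13.9 × 1.32 = 18.3 m.
Tailwater y_tw = 23.4 m: y_tw > y₂, so the jump is submerged.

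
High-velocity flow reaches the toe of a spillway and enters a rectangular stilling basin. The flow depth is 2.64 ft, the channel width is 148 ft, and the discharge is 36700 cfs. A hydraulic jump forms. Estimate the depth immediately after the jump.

q = Q/b = 36700/148 = 248 ft²/s; V₁ = q/y₁ = 93.9 ft/s. Fr₁ = V₁/√(g·y₁) = 10.2.
Conjugate-depth relation: y₂/y₁ = ½[√(1 + 8Fr₁²) − 1] = ½[√831.3 − 1] = 13.9.
y₂ = 13.9 × 2.64 = 36.7 ft.

y₂ = 36.7 ft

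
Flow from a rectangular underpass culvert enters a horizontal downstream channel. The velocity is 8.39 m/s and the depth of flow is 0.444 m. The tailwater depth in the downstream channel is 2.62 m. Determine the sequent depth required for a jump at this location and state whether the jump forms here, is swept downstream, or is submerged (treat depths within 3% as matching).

y₂ = 2.31 m; the jump is submerged

Fr₁ = V₁/√(g·y₁) = 8.39/√(9.81×0.444) = 4.02.
From the momentum equation for a rectangular channel, y₂/y₁ = ½[√(1 + 8Fr₁²) − 1] = ½[√130.3 − 1] = 5.21.
y₂ = 5.21 × 0.444 = 2.31 m.
Tailwater y_tw = 2.62 m: y_tw > y₂, so the jump is submerged.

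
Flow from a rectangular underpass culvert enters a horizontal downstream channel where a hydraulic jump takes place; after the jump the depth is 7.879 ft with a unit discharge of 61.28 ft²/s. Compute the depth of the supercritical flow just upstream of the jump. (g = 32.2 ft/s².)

y₁ = 2.778 ft

V₂ = q/y₂ = 61.28/7.879 = 7.778 ft/s; Fr₂ = V₂/√(g·y₂) = 0.4883.
The Bélanger relation is symmetric: y₁/y₂ = ½[√(1 + 8Fr₂²) − 1] = ½[√2.9075 − 1] = 0.3526.
y₁ = 0.3526 × 7.879 = 2.778 ft.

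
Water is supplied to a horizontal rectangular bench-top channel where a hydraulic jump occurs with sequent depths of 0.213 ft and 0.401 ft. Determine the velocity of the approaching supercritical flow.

V₁ = 4.31 ft/s

For a rectangular channel the momentum equation gives q² = ½·g·y₁·y₂·(y₁ + y₂) = ½×32.2×0.213×0.401×0.614 = 0.844.
q = √0.844 = 0.919 ft²/s.
V₁ = q/y₁ = 0.919/0.213 = 4.31 ft/s.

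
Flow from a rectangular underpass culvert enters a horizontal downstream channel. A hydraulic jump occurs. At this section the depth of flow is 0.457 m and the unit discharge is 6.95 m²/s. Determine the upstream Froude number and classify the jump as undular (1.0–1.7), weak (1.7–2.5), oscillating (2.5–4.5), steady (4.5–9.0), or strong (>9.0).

Fr₁ = 7.18; steady jump

V₁ = q/y₁ = 6.95/0.457 = 15.2 m/s. Fr₁ = V₁/√(g·y₁) = 15.2/√(9.81×0.457) = 7.18.
Fr₁ = 7.18 lies in the steady range.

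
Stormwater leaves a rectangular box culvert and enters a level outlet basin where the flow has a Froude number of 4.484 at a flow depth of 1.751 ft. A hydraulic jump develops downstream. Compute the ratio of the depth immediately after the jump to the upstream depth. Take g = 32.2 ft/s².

Fr₁ = 4.484 (given).
By Bélanger, y₂/y₁ = ½[√(1 + 8Fr₁²) − 1] = ½[√161.85 − 1] = 5.861.

y₂/y₁ = 5.861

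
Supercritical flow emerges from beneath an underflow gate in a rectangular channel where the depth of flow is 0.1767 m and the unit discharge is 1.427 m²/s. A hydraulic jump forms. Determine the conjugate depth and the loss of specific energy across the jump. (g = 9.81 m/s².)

y₂ = 1.447 m; ΔE = 2.004 m

V₁ = q/y₁ = 1.427/0.1767 = 8.076 m/s. Fr₁ = V₁/√(g·y₁) = 8.076/√(9.81×0.1767) = 6.134.
Bélanger equation: y₂/y₁ = ½[√(1 + 8Fr₁²) − 1] = ½[√301.99 − 1] = 8.189.
y₂ = 8.189 × 0.1767 = 1.447 m.
V₂ = q/y₂ = 1.427/1.447 = 0.9862 m/s. E₁ = y₁ + V₁²/2g = 3.501 m; E₂ = y₂ + V₂²/2g = 1.497 m. ΔE = E₁ − E₂ = 2.004 m.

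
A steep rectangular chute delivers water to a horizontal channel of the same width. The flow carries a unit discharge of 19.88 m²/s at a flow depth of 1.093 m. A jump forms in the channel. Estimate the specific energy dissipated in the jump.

ΔE = 9.587 m

V₁ = q/y₁ = 19.88/1.093 = 18.19 m/s. Fr₁ = V₁/√(g·y₁) = 18.19/√(9.81×1.093) = 5.555.
Conjugate-depth relation: y₂/y₁ = ½[√(1 + 8Fr₁²) − 1] = ½[√247.83 − 1] = 7.371.
y₂ = 7.371 × 1.093 = 8.057 m.
V₂ = q/y₂ = 19.88/8.057 = 2.467 m/s. E₁ = y₁ + V₁²/2g = 17.95 m; E₂ = y₂ + V₂²/2g = 8.367 m. ΔE = E₁ − E₂ = 9.587 m.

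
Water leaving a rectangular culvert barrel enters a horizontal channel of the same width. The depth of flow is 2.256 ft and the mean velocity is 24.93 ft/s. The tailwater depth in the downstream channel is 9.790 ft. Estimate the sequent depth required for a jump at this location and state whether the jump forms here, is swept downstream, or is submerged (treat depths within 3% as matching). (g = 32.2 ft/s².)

Fr₁ = V₁/√(g·y₁) = 24.93/√(32.2×2.256) = 2.925.
By Bélanger, y₂/y₁ = ½[√(1 + 8Fr₁²) − 1] = ½[√69.445 − 1] = 3.667.
y₂ = 3.667 × 2.256 = 8.272 ft.
Tailwater y_tw = 9.790 ft: y_tw > y₂, so the jump is submerged.

y₂ = 8.272 ft; the jump is submerged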